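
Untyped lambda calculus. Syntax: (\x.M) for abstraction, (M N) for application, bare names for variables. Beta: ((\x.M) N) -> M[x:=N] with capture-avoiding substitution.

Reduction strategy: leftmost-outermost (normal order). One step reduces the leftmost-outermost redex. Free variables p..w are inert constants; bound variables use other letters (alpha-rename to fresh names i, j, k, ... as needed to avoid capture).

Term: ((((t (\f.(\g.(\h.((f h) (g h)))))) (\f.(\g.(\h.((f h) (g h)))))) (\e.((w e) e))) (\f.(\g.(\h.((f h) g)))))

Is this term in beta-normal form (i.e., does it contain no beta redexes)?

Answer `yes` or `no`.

Answer: yes

Derivation:
Term: ((((t (\f.(\g.(\h.((f h) (g h)))))) (\f.(\g.(\h.((f h) (g h)))))) (\e.((w e) e))) (\f.(\g.(\h.((f h) g)))))
No beta redexes found.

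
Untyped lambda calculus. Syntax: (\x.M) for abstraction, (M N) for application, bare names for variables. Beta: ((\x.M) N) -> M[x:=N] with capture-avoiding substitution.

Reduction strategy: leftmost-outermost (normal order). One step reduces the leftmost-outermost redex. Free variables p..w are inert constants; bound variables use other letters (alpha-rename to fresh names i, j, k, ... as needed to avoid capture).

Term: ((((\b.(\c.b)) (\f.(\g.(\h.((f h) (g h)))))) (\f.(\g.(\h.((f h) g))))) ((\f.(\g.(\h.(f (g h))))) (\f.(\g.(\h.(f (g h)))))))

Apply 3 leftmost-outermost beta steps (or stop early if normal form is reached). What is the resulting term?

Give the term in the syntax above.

Step 0: ((((\b.(\c.b)) (\f.(\g.(\h.((f h) (g h)))))) (\f.(\g.(\h.((f h) g))))) ((\f.(\g.(\h.(f (g h))))) (\f.(\g.(\h.(f (g h)))))))
Step 1: (((\c.(\f.(\g.(\h.((f h) (g h)))))) (\f.(\g.(\h.((f h) g))))) ((\f.(\g.(\h.(f (g h))))) (\f.(\g.(\h.(f (g h)))))))
Step 2: ((\f.(\g.(\h.((f h) (g h))))) ((\f.(\g.(\h.(f (g h))))) (\f.(\g.(\h.(f (g h)))))))
Step 3: (\g.(\h.((((\f.(\g.(\h.(f (g h))))) (\f.(\g.(\h.(f (g h)))))) h) (g h))))

Answer: (\g.(\h.((((\f.(\g.(\h.(f (g h))))) (\f.(\g.(\h.(f (g h)))))) h) (g h))))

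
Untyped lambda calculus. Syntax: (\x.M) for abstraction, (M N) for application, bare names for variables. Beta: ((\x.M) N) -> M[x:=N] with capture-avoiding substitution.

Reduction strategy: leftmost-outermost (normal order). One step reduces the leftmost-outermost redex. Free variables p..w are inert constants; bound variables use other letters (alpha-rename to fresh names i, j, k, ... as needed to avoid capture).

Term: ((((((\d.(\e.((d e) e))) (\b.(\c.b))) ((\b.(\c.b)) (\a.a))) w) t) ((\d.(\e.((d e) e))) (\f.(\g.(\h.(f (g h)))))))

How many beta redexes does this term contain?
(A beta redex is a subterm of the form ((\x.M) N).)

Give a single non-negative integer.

Term: ((((((\d.(\e.((d e) e))) (\b.(\c.b))) ((\b.(\c.b)) (\a.a))) w) t) ((\d.(\e.((d e) e))) (\f.(\g.(\h.(f (g h)))))))
  Redex: ((\d.(\e.((d e) e))) (\b.(\c.b)))
  Redex: ((\b.(\c.b)) (\a.a))
  Redex: ((\d.(\e.((d e) e))) (\f.(\g.(\h.(f (g h))))))
Total redexes: 3

Answer: 3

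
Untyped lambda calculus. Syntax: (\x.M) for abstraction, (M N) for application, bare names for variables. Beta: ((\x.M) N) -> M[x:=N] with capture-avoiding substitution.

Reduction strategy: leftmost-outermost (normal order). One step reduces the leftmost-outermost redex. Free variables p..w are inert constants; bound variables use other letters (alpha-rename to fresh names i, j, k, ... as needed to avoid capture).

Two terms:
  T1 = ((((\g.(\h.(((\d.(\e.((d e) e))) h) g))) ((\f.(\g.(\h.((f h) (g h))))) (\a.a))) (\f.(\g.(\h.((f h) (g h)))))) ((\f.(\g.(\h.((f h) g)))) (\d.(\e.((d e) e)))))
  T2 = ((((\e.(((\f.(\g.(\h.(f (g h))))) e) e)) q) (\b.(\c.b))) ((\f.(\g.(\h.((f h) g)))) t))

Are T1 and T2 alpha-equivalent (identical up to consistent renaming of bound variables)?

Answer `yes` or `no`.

Term 1: ((((\g.(\h.(((\d.(\e.((d e) e))) h) g))) ((\f.(\g.(\h.((f h) (g h))))) (\a.a))) (\f.(\g.(\h.((f h) (g h)))))) ((\f.(\g.(\h.((f h) g)))) (\d.(\e.((d e) e)))))
Term 2: ((((\e.(((\f.(\g.(\h.(f (g h))))) e) e)) q) (\b.(\c.b))) ((\f.(\g.(\h.((f h) g)))) t))
Alpha-equivalence: compare structure up to binder renaming.
Result: False

Answer: no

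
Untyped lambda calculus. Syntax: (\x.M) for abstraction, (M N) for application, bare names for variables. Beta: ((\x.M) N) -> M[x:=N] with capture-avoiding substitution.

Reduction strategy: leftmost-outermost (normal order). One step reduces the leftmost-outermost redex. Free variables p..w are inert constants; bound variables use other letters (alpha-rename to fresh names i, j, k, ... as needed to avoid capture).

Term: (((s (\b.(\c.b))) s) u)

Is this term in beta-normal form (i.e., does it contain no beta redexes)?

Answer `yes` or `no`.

Term: (((s (\b.(\c.b))) s) u)
No beta redexes found.

Answer: yes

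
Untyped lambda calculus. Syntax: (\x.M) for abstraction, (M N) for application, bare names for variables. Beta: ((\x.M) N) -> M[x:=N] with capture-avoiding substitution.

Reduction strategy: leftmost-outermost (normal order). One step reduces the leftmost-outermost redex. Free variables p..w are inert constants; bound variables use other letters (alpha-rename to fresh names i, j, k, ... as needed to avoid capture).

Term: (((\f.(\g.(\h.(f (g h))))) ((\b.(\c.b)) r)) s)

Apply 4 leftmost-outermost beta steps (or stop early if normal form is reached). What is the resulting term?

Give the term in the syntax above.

Answer: (\h.r)

Derivation:
Step 0: (((\f.(\g.(\h.(f (g h))))) ((\b.(\c.b)) r)) s)
Step 1: ((\g.(\h.(((\b.(\c.b)) r) (g h)))) s)
Step 2: (\h.(((\b.(\c.b)) r) (s h)))
Step 3: (\h.((\c.r) (s h)))
Step 4: (\h.r)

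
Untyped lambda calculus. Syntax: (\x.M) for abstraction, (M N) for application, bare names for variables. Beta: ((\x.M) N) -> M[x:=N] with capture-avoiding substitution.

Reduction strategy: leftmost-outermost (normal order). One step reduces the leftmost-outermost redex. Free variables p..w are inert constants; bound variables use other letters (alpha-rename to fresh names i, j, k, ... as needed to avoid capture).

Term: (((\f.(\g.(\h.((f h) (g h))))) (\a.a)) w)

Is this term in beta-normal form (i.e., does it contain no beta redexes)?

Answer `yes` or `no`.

Term: (((\f.(\g.(\h.((f h) (g h))))) (\a.a)) w)
Found 1 beta redex(es).

Answer: no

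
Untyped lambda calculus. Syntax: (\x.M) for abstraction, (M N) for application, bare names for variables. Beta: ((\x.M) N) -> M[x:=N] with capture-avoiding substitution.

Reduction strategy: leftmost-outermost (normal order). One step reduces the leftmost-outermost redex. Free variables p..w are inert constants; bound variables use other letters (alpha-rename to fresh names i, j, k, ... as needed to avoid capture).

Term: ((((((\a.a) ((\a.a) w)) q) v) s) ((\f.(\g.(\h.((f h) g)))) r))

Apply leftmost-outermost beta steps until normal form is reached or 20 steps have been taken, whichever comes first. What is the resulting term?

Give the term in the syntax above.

Answer: ((((w q) v) s) (\g.(\h.((r h) g))))

Derivation:
Step 0: ((((((\a.a) ((\a.a) w)) q) v) s) ((\f.(\g.(\h.((f h) g)))) r))
Step 1: ((((((\a.a) w) q) v) s) ((\f.(\g.(\h.((f h) g)))) r))
Step 2: ((((w q) v) s) ((\f.(\g.(\h.((f h) g)))) r))
Step 3: ((((w q) v) s) (\g.(\h.((r h) g))))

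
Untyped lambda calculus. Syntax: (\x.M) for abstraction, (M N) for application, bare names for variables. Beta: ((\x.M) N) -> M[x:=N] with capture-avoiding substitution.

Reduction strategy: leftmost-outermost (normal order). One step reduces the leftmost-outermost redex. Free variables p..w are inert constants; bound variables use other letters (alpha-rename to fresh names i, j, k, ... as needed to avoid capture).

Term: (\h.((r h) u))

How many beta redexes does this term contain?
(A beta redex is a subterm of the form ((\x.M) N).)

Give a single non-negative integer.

Term: (\h.((r h) u))
  (no redexes)
Total redexes: 0

Answer: 0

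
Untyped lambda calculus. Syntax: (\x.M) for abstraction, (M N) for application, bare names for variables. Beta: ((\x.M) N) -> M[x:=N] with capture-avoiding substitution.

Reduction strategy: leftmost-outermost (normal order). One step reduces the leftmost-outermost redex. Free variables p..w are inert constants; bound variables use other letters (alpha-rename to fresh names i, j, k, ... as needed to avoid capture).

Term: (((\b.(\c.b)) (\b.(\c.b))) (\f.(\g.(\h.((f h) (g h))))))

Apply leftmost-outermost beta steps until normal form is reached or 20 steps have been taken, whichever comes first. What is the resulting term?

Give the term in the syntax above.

Step 0: (((\b.(\c.b)) (\b.(\c.b))) (\f.(\g.(\h.((f h) (g h))))))
Step 1: ((\c.(\b.(\c.b))) (\f.(\g.(\h.((f h) (g h))))))
Step 2: (\b.(\c.b))

Answer: (\b.(\c.b))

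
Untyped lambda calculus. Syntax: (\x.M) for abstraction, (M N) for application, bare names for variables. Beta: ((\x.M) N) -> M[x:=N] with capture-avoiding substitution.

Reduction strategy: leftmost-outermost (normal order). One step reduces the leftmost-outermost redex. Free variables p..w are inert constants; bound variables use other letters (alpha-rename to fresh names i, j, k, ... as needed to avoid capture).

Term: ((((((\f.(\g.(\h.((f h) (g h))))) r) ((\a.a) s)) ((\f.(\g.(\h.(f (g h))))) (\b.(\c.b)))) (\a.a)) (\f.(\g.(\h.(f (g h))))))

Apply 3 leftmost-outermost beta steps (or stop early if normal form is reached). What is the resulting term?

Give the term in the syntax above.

Answer: ((((r ((\f.(\g.(\h.(f (g h))))) (\b.(\c.b)))) (((\a.a) s) ((\f.(\g.(\h.(f (g h))))) (\b.(\c.b))))) (\a.a)) (\f.(\g.(\h.(f (g h))))))

Derivation:
Step 0: ((((((\f.(\g.(\h.((f h) (g h))))) r) ((\a.a) s)) ((\f.(\g.(\h.(f (g h))))) (\b.(\c.b)))) (\a.a)) (\f.(\g.(\h.(f (g h))))))
Step 1: (((((\g.(\h.((r h) (g h)))) ((\a.a) s)) ((\f.(\g.(\h.(f (g h))))) (\b.(\c.b)))) (\a.a)) (\f.(\g.(\h.(f (g h))))))
Step 2: ((((\h.((r h) (((\a.a) s) h))) ((\f.(\g.(\h.(f (g h))))) (\b.(\c.b)))) (\a.a)) (\f.(\g.(\h.(f (g h))))))
Step 3: ((((r ((\f.(\g.(\h.(f (g h))))) (\b.(\c.b)))) (((\a.a) s) ((\f.(\g.(\h.(f (g h))))) (\b.(\c.b))))) (\a.a)) (\f.(\g.(\h.(f (g h))))))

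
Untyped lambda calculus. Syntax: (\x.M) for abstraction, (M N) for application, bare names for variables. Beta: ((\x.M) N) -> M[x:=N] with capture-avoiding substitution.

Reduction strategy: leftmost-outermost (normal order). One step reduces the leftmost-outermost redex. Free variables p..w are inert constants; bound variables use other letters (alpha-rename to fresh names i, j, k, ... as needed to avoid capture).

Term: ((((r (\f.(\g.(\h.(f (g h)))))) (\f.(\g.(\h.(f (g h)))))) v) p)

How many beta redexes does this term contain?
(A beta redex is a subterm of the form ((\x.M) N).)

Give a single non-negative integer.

Term: ((((r (\f.(\g.(\h.(f (g h)))))) (\f.(\g.(\h.(f (g h)))))) v) p)
  (no redexes)
Total redexes: 0

Answer: 0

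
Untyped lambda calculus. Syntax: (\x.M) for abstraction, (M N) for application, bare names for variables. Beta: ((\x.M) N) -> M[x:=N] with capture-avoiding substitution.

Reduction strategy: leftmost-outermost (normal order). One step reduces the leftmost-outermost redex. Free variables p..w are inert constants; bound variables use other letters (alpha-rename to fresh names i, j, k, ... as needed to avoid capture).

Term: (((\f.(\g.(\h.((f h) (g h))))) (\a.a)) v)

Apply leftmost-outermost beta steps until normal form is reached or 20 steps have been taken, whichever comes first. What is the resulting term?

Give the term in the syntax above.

Answer: (\h.(h (v h)))

Derivation:
Step 0: (((\f.(\g.(\h.((f h) (g h))))) (\a.a)) v)
Step 1: ((\g.(\h.(((\a.a) h) (g h)))) v)
Step 2: (\h.(((\a.a) h) (v h)))
Step 3: (\h.(h (v h)))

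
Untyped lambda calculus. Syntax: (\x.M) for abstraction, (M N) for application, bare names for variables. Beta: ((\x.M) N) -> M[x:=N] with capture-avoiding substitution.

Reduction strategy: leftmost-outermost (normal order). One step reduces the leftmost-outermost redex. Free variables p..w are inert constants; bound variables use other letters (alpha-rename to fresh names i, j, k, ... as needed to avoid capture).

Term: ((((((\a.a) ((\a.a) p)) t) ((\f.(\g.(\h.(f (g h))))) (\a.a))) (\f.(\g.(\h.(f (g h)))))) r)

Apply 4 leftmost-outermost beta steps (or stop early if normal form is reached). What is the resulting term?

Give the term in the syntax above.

Step 0: ((((((\a.a) ((\a.a) p)) t) ((\f.(\g.(\h.(f (g h))))) (\a.a))) (\f.(\g.(\h.(f (g h)))))) r)
Step 1: ((((((\a.a) p) t) ((\f.(\g.(\h.(f (g h))))) (\a.a))) (\f.(\g.(\h.(f (g h)))))) r)
Step 2: ((((p t) ((\f.(\g.(\h.(f (g h))))) (\a.a))) (\f.(\g.(\h.(f (g h)))))) r)
Step 3: ((((p t) (\g.(\h.((\a.a) (g h))))) (\f.(\g.(\h.(f (g h)))))) r)
Step 4: ((((p t) (\g.(\h.(g h)))) (\f.(\g.(\h.(f (g h)))))) r)

Answer: ((((p t) (\g.(\h.(g h)))) (\f.(\g.(\h.(f (g h)))))) r)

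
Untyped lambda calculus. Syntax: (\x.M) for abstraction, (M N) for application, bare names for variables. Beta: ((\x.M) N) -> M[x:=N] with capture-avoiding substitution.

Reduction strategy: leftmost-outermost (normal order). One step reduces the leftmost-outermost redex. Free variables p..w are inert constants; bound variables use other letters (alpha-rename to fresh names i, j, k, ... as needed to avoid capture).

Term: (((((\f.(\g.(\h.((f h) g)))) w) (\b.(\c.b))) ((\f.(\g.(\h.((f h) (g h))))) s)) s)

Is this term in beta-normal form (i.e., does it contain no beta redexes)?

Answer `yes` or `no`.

Term: (((((\f.(\g.(\h.((f h) g)))) w) (\b.(\c.b))) ((\f.(\g.(\h.((f h) (g h))))) s)) s)
Found 2 beta redex(es).

Answer: no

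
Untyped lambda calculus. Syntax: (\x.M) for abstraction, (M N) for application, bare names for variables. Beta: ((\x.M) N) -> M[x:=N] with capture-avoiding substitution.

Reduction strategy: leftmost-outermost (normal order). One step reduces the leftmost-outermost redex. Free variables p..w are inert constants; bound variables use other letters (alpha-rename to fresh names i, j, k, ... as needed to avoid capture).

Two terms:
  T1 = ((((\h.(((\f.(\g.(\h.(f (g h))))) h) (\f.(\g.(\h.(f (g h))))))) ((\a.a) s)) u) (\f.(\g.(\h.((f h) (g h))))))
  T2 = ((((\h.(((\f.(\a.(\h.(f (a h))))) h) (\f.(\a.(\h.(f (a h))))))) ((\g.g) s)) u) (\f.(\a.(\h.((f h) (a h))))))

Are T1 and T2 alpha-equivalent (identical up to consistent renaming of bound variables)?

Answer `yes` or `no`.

Answer: yes

Derivation:
Term 1: ((((\h.(((\f.(\g.(\h.(f (g h))))) h) (\f.(\g.(\h.(f (g h))))))) ((\a.a) s)) u) (\f.(\g.(\h.((f h) (g h))))))
Term 2: ((((\h.(((\f.(\a.(\h.(f (a h))))) h) (\f.(\a.(\h.(f (a h))))))) ((\g.g) s)) u) (\f.(\a.(\h.((f h) (a h))))))
Alpha-equivalence: compare structure up to binder renaming.
Result: True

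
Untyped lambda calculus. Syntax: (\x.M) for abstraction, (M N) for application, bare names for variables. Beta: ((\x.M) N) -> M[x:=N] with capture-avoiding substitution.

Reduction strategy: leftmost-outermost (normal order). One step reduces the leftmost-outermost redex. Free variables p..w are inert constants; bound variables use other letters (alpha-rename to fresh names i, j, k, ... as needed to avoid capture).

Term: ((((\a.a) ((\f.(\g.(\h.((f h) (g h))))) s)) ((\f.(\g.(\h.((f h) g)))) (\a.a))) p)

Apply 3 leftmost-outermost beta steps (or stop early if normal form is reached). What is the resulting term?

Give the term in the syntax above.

Answer: ((\h.((s h) (((\f.(\g.(\h.((f h) g)))) (\a.a)) h))) p)

Derivation:
Step 0: ((((\a.a) ((\f.(\g.(\h.((f h) (g h))))) s)) ((\f.(\g.(\h.((f h) g)))) (\a.a))) p)
Step 1: ((((\f.(\g.(\h.((f h) (g h))))) s) ((\f.(\g.(\h.((f h) g)))) (\a.a))) p)
Step 2: (((\g.(\h.((s h) (g h)))) ((\f.(\g.(\h.((f h) g)))) (\a.a))) p)
Step 3: ((\h.((s h) (((\f.(\g.(\h.((f h) g)))) (\a.a)) h))) p)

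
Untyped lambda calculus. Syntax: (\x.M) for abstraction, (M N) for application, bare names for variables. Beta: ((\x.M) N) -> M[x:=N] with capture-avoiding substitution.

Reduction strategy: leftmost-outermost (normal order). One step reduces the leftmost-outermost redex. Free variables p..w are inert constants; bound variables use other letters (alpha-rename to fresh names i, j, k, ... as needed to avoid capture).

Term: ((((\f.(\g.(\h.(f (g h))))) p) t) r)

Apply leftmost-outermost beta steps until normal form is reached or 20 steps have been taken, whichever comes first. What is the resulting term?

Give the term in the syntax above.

Step 0: ((((\f.(\g.(\h.(f (g h))))) p) t) r)
Step 1: (((\g.(\h.(p (g h)))) t) r)
Step 2: ((\h.(p (t h))) r)
Step 3: (p (t r))

Answer: (p (t r))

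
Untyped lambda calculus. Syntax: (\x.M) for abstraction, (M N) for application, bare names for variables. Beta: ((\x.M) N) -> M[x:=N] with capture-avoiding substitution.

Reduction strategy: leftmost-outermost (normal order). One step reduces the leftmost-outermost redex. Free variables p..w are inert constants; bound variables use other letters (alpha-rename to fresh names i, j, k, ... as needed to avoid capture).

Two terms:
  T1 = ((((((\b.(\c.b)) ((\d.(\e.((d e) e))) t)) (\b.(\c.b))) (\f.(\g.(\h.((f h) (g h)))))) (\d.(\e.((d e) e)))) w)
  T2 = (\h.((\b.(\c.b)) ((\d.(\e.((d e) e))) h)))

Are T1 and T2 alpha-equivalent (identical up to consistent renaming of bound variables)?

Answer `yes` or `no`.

Term 1: ((((((\b.(\c.b)) ((\d.(\e.((d e) e))) t)) (\b.(\c.b))) (\f.(\g.(\h.((f h) (g h)))))) (\d.(\e.((d e) e)))) w)
Term 2: (\h.((\b.(\c.b)) ((\d.(\e.((d e) e))) h)))
Alpha-equivalence: compare structure up to binder renaming.
Result: False

Answer: no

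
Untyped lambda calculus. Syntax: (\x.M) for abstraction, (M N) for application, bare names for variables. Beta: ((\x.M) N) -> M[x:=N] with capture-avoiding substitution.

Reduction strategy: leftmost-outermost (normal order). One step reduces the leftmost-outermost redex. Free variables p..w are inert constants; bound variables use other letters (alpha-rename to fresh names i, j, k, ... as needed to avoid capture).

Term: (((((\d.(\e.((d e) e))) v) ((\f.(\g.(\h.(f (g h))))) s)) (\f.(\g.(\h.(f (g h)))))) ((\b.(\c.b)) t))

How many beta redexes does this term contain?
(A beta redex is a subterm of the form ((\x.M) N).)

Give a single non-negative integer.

Answer: 3

Derivation:
Term: (((((\d.(\e.((d e) e))) v) ((\f.(\g.(\h.(f (g h))))) s)) (\f.(\g.(\h.(f (g h)))))) ((\b.(\c.b)) t))
  Redex: ((\d.(\e.((d e) e))) v)
  Redex: ((\f.(\g.(\h.(f (g h))))) s)
  Redex: ((\b.(\c.b)) t)
Total redexes: 3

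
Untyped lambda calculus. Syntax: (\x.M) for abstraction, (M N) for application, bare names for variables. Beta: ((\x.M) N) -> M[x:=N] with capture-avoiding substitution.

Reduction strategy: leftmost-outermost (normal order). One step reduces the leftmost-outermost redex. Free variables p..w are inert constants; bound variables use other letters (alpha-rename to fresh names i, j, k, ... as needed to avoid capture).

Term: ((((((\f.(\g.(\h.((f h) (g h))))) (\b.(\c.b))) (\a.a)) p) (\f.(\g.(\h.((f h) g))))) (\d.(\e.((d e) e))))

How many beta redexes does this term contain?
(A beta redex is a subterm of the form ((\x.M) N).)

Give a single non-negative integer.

Answer: 1

Derivation:
Term: ((((((\f.(\g.(\h.((f h) (g h))))) (\b.(\c.b))) (\a.a)) p) (\f.(\g.(\h.((f h) g))))) (\d.(\e.((d e) e))))
  Redex: ((\f.(\g.(\h.((f h) (g h))))) (\b.(\c.b)))
Total redexes: 1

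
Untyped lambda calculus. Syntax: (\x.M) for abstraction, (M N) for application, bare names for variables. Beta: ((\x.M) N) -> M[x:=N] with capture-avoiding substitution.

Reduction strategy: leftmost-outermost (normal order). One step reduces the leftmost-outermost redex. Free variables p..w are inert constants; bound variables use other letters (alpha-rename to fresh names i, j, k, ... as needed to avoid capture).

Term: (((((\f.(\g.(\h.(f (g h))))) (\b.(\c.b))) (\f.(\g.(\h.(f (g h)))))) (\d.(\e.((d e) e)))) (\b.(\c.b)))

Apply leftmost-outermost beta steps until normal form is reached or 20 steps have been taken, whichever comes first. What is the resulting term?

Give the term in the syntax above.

Step 0: (((((\f.(\g.(\h.(f (g h))))) (\b.(\c.b))) (\f.(\g.(\h.(f (g h)))))) (\d.(\e.((d e) e)))) (\b.(\c.b)))
Step 1: ((((\g.(\h.((\b.(\c.b)) (g h)))) (\f.(\g.(\h.(f (g h)))))) (\d.(\e.((d e) e)))) (\b.(\c.b)))
Step 2: (((\h.((\b.(\c.b)) ((\f.(\g.(\h.(f (g h))))) h))) (\d.(\e.((d e) e)))) (\b.(\c.b)))
Step 3: (((\b.(\c.b)) ((\f.(\g.(\h.(f (g h))))) (\d.(\e.((d e) e))))) (\b.(\c.b)))
Step 4: ((\c.((\f.(\g.(\h.(f (g h))))) (\d.(\e.((d e) e))))) (\b.(\c.b)))
Step 5: ((\f.(\g.(\h.(f (g h))))) (\d.(\e.((d e) e))))
Step 6: (\g.(\h.((\d.(\e.((d e) e))) (g h))))
Step 7: (\g.(\h.(\e.(((g h) e) e))))

Answer: (\g.(\h.(\e.(((g h) e) e))))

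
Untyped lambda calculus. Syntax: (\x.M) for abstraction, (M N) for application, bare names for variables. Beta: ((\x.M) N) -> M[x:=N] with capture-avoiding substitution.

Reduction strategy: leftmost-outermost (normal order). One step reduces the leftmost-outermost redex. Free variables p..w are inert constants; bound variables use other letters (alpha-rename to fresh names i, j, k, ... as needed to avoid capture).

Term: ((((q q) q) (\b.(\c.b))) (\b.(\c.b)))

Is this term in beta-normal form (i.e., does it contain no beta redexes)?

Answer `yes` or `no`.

Answer: yes

Derivation:
Term: ((((q q) q) (\b.(\c.b))) (\b.(\c.b)))
No beta redexes found.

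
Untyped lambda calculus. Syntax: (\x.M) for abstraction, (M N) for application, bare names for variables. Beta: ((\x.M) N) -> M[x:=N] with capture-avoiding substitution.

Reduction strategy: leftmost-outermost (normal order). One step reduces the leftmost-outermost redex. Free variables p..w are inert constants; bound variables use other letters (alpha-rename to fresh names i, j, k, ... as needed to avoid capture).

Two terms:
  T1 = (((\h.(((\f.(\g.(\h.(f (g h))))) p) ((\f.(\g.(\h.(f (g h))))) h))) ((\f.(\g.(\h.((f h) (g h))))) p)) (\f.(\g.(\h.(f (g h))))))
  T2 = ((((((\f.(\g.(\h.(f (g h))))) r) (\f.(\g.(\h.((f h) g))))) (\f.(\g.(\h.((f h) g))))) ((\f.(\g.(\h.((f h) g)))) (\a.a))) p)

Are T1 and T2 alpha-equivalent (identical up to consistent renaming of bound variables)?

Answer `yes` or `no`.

Term 1: (((\h.(((\f.(\g.(\h.(f (g h))))) p) ((\f.(\g.(\h.(f (g h))))) h))) ((\f.(\g.(\h.((f h) (g h))))) p)) (\f.(\g.(\h.(f (g h))))))
Term 2: ((((((\f.(\g.(\h.(f (g h))))) r) (\f.(\g.(\h.((f h) g))))) (\f.(\g.(\h.((f h) g))))) ((\f.(\g.(\h.((f h) g)))) (\a.a))) p)
Alpha-equivalence: compare structure up to binder renaming.
Result: False

Answer: no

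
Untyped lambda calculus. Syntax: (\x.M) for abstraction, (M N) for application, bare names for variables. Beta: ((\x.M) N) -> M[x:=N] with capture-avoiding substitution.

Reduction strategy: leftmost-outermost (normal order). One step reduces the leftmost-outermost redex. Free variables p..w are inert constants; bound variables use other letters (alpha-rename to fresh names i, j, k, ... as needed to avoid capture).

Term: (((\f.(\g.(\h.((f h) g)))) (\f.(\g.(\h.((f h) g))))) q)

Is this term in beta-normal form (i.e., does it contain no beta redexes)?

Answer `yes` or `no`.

Answer: no

Derivation:
Term: (((\f.(\g.(\h.((f h) g)))) (\f.(\g.(\h.((f h) g))))) q)
Found 1 beta redex(es).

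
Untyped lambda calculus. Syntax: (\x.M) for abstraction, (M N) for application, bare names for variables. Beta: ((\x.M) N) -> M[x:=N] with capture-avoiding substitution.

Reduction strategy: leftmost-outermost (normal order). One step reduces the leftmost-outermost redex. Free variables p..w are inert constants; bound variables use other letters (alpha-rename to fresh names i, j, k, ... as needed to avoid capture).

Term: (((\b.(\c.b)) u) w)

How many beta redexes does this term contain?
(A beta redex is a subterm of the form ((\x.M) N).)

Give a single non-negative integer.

Answer: 1

Derivation:
Term: (((\b.(\c.b)) u) w)
  Redex: ((\b.(\c.b)) u)
Total redexes: 1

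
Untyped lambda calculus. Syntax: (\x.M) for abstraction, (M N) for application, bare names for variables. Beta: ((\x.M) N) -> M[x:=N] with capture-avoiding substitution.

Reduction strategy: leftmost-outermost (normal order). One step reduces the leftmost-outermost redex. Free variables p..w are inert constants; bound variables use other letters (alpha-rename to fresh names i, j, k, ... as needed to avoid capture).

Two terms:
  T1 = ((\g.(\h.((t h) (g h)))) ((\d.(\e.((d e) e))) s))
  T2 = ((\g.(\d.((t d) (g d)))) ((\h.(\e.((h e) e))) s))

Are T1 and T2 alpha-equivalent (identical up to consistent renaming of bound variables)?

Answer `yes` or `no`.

Term 1: ((\g.(\h.((t h) (g h)))) ((\d.(\e.((d e) e))) s))
Term 2: ((\g.(\d.((t d) (g d)))) ((\h.(\e.((h e) e))) s))
Alpha-equivalence: compare structure up to binder renaming.
Result: True

Answer: yes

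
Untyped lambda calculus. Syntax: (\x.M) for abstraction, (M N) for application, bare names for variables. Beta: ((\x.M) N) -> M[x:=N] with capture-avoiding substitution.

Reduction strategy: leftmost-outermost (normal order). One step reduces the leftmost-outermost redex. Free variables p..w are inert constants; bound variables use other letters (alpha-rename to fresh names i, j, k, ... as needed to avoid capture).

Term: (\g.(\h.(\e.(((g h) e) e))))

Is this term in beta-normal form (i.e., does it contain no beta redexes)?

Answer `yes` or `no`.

Answer: yes

Derivation:
Term: (\g.(\h.(\e.(((g h) e) e))))
No beta redexes found.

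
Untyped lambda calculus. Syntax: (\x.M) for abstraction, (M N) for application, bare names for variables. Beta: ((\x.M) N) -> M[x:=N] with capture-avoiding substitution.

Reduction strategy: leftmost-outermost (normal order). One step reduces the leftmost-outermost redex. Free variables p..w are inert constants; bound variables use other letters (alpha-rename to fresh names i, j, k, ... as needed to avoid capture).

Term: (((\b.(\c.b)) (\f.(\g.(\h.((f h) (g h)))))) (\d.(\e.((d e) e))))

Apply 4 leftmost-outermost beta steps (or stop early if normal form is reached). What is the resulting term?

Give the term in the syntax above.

Answer: (\f.(\g.(\h.((f h) (g h)))))

Derivation:
Step 0: (((\b.(\c.b)) (\f.(\g.(\h.((f h) (g h)))))) (\d.(\e.((d e) e))))
Step 1: ((\c.(\f.(\g.(\h.((f h) (g h)))))) (\d.(\e.((d e) e))))
Step 2: (\f.(\g.(\h.((f h) (g h)))))
Step 3: (normal form reached)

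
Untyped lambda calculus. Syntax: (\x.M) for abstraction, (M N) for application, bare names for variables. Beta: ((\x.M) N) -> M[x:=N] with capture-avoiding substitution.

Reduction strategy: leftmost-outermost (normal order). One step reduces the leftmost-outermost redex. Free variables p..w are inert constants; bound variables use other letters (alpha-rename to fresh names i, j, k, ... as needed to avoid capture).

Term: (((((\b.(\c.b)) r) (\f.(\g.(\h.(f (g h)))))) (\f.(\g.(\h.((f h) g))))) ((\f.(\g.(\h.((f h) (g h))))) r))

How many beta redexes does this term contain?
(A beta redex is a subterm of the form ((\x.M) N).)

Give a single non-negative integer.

Answer: 2

Derivation:
Term: (((((\b.(\c.b)) r) (\f.(\g.(\h.(f (g h)))))) (\f.(\g.(\h.((f h) g))))) ((\f.(\g.(\h.((f h) (g h))))) r))
  Redex: ((\b.(\c.b)) r)
  Redex: ((\f.(\g.(\h.((f h) (g h))))) r)
Total redexes: 2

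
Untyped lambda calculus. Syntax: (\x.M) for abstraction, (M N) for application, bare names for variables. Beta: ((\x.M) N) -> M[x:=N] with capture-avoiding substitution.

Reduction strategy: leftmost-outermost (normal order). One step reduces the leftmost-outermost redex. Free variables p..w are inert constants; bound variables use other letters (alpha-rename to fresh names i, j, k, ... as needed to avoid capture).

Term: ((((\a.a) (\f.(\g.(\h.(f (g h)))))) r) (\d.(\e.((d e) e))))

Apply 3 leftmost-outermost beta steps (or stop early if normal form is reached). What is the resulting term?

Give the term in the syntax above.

Answer: (\h.(r ((\d.(\e.((d e) e))) h)))

Derivation:
Step 0: ((((\a.a) (\f.(\g.(\h.(f (g h)))))) r) (\d.(\e.((d e) e))))
Step 1: (((\f.(\g.(\h.(f (g h))))) r) (\d.(\e.((d e) e))))
Step 2: ((\g.(\h.(r (g h)))) (\d.(\e.((d e) e))))
Step 3: (\h.(r ((\d.(\e.((d e) e))) h)))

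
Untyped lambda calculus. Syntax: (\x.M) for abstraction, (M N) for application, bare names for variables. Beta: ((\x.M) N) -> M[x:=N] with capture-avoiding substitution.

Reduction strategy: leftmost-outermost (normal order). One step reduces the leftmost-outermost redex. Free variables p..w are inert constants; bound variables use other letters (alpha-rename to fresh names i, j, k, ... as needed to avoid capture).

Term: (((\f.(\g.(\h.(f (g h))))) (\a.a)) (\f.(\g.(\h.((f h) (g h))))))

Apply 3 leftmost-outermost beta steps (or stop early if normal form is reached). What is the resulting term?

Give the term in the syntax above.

Answer: (\h.((\f.(\g.(\h.((f h) (g h))))) h))

Derivation:
Step 0: (((\f.(\g.(\h.(f (g h))))) (\a.a)) (\f.(\g.(\h.((f h) (g h))))))
Step 1: ((\g.(\h.((\a.a) (g h)))) (\f.(\g.(\h.((f h) (g h))))))
Step 2: (\h.((\a.a) ((\f.(\g.(\h.((f h) (g h))))) h)))
Step 3: (\h.((\f.(\g.(\h.((f h) (g h))))) h))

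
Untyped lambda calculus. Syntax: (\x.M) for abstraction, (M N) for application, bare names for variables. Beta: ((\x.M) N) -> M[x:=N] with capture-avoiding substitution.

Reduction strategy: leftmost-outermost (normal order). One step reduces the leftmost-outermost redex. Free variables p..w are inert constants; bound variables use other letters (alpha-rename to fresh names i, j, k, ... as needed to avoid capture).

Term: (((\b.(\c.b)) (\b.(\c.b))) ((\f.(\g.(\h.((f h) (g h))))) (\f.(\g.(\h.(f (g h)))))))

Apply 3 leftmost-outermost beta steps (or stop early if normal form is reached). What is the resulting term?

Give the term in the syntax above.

Answer: (\b.(\c.b))

Derivation:
Step 0: (((\b.(\c.b)) (\b.(\c.b))) ((\f.(\g.(\h.((f h) (g h))))) (\f.(\g.(\h.(f (g h)))))))
Step 1: ((\c.(\b.(\c.b))) ((\f.(\g.(\h.((f h) (g h))))) (\f.(\g.(\h.(f (g h)))))))
Step 2: (\b.(\c.b))
Step 3: (normal form reached)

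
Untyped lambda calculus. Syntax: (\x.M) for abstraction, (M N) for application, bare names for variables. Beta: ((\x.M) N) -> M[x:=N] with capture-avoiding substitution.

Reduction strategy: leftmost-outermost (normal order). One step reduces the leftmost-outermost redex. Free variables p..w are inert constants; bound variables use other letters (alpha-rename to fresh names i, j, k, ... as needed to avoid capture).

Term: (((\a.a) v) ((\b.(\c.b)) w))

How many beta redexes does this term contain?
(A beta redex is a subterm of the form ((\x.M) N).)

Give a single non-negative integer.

Answer: 2

Derivation:
Term: (((\a.a) v) ((\b.(\c.b)) w))
  Redex: ((\a.a) v)
  Redex: ((\b.(\c.b)) w)
Total redexes: 2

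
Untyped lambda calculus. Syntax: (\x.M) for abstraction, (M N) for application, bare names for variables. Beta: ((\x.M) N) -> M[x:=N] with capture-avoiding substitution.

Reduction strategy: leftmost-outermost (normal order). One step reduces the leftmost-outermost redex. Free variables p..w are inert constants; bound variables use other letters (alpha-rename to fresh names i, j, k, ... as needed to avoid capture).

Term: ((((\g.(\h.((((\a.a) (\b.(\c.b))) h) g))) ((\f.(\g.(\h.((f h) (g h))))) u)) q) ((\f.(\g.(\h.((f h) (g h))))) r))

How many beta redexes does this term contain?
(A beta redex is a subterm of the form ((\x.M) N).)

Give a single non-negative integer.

Term: ((((\g.(\h.((((\a.a) (\b.(\c.b))) h) g))) ((\f.(\g.(\h.((f h) (g h))))) u)) q) ((\f.(\g.(\h.((f h) (g h))))) r))
  Redex: ((\g.(\h.((((\a.a) (\b.(\c.b))) h) g))) ((\f.(\g.(\h.((f h) (g h))))) u))
  Redex: ((\a.a) (\b.(\c.b)))
  Redex: ((\f.(\g.(\h.((f h) (g h))))) u)
  Redex: ((\f.(\g.(\h.((f h) (g h))))) r)
Total redexes: 4

Answer: 4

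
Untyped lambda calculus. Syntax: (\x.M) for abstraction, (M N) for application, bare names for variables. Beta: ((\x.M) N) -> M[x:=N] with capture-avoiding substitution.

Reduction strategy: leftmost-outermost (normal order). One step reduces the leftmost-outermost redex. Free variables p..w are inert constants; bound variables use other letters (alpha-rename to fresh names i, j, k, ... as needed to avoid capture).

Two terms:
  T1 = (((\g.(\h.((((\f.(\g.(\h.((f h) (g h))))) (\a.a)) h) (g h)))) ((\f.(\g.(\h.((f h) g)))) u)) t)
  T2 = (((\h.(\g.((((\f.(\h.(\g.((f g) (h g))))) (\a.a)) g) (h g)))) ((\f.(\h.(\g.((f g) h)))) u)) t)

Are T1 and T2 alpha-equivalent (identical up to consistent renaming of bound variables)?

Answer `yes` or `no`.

Answer: yes

Derivation:
Term 1: (((\g.(\h.((((\f.(\g.(\h.((f h) (g h))))) (\a.a)) h) (g h)))) ((\f.(\g.(\h.((f h) g)))) u)) t)
Term 2: (((\h.(\g.((((\f.(\h.(\g.((f g) (h g))))) (\a.a)) g) (h g)))) ((\f.(\h.(\g.((f g) h)))) u)) t)
Alpha-equivalence: compare structure up to binder renaming.
Result: True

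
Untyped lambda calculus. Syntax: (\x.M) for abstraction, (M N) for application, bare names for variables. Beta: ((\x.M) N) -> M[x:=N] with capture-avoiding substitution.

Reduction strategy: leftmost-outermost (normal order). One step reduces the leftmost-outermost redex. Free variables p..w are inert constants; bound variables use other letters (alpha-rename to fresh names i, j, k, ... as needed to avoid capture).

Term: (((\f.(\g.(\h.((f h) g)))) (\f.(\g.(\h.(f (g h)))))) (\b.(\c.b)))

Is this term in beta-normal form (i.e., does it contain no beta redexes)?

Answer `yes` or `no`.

Answer: no

Derivation:
Term: (((\f.(\g.(\h.((f h) g)))) (\f.(\g.(\h.(f (g h)))))) (\b.(\c.b)))
Found 1 beta redex(es).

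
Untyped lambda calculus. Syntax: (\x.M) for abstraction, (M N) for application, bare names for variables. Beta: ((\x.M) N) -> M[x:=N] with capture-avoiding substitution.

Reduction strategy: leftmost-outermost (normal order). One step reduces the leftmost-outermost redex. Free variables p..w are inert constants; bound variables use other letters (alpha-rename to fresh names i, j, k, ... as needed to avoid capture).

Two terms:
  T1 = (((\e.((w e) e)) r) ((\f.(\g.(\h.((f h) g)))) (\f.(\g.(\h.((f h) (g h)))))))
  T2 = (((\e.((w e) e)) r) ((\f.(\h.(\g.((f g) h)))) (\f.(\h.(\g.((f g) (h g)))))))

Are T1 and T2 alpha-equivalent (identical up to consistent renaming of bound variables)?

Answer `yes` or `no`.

Term 1: (((\e.((w e) e)) r) ((\f.(\g.(\h.((f h) g)))) (\f.(\g.(\h.((f h) (g h)))))))
Term 2: (((\e.((w e) e)) r) ((\f.(\h.(\g.((f g) h)))) (\f.(\h.(\g.((f g) (h g)))))))
Alpha-equivalence: compare structure up to binder renaming.
Result: True

Answer: yes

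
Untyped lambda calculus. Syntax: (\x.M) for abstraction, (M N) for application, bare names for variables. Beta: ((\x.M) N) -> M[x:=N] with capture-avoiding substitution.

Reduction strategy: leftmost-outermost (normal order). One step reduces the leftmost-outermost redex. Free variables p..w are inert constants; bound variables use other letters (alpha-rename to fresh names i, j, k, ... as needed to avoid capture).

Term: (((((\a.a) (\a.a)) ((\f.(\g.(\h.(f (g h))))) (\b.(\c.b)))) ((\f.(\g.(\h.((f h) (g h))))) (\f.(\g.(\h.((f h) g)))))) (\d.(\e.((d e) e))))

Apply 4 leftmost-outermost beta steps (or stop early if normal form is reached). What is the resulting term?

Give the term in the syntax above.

Answer: ((\h.((\b.(\c.b)) (((\f.(\g.(\h.((f h) (g h))))) (\f.(\g.(\h.((f h) g))))) h))) (\d.(\e.((d e) e))))

Derivation:
Step 0: (((((\a.a) (\a.a)) ((\f.(\g.(\h.(f (g h))))) (\b.(\c.b)))) ((\f.(\g.(\h.((f h) (g h))))) (\f.(\g.(\h.((f h) g)))))) (\d.(\e.((d e) e))))
Step 1: ((((\a.a) ((\f.(\g.(\h.(f (g h))))) (\b.(\c.b)))) ((\f.(\g.(\h.((f h) (g h))))) (\f.(\g.(\h.((f h) g)))))) (\d.(\e.((d e) e))))
Step 2: ((((\f.(\g.(\h.(f (g h))))) (\b.(\c.b))) ((\f.(\g.(\h.((f h) (g h))))) (\f.(\g.(\h.((f h) g)))))) (\d.(\e.((d e) e))))
Step 3: (((\g.(\h.((\b.(\c.b)) (g h)))) ((\f.(\g.(\h.((f h) (g h))))) (\f.(\g.(\h.((f h) g)))))) (\d.(\e.((d e) e))))
Step 4: ((\h.((\b.(\c.b)) (((\f.(\g.(\h.((f h) (g h))))) (\f.(\g.(\h.((f h) g))))) h))) (\d.(\e.((d e) e))))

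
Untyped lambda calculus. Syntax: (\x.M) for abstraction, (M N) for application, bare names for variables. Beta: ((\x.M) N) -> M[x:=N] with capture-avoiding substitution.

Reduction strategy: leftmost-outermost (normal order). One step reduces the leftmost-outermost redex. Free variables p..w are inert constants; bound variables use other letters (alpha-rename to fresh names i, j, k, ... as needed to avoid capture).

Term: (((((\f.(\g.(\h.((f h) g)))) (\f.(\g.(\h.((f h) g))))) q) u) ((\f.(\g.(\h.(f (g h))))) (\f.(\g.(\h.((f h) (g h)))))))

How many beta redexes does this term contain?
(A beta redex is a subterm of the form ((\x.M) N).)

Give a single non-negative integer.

Answer: 2

Derivation:
Term: (((((\f.(\g.(\h.((f h) g)))) (\f.(\g.(\h.((f h) g))))) q) u) ((\f.(\g.(\h.(f (g h))))) (\f.(\g.(\h.((f h) (g h)))))))
  Redex: ((\f.(\g.(\h.((f h) g)))) (\f.(\g.(\h.((f h) g)))))
  Redex: ((\f.(\g.(\h.(f (g h))))) (\f.(\g.(\h.((f h) (g h))))))
Total redexes: 2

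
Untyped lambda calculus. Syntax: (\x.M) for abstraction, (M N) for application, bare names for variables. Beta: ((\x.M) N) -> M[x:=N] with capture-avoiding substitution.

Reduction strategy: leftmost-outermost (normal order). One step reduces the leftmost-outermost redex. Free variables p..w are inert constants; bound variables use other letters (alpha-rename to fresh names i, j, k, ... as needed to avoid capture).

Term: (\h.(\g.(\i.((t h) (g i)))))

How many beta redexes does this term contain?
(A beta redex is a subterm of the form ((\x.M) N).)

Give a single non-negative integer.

Answer: 0

Derivation:
Term: (\h.(\g.(\i.((t h) (g i)))))
  (no redexes)
Total redexes: 0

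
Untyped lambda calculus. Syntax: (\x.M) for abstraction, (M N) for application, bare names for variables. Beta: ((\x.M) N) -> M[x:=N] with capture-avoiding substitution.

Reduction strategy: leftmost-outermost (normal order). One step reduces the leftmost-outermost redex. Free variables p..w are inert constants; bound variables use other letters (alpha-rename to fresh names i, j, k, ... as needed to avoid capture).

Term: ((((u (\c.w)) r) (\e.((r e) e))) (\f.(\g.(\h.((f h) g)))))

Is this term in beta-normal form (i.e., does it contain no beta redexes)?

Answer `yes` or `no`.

Term: ((((u (\c.w)) r) (\e.((r e) e))) (\f.(\g.(\h.((f h) g)))))
No beta redexes found.

Answer: yes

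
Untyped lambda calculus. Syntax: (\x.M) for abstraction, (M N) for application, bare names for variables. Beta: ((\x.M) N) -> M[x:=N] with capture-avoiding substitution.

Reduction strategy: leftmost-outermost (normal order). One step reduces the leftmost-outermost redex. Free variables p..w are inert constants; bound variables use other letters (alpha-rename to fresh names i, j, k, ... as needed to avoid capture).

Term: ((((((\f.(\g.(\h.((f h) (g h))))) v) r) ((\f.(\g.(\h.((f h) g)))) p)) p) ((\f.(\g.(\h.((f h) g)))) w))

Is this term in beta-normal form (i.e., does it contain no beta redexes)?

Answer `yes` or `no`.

Term: ((((((\f.(\g.(\h.((f h) (g h))))) v) r) ((\f.(\g.(\h.((f h) g)))) p)) p) ((\f.(\g.(\h.((f h) g)))) w))
Found 3 beta redex(es).

Answer: no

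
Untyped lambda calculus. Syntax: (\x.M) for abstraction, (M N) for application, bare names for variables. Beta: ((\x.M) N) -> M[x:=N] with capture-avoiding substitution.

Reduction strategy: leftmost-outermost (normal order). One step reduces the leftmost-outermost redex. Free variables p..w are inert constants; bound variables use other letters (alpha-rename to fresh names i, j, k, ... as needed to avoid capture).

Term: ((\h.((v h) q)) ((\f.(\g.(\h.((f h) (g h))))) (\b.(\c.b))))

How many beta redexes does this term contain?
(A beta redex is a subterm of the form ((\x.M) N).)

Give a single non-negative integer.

Answer: 2

Derivation:
Term: ((\h.((v h) q)) ((\f.(\g.(\h.((f h) (g h))))) (\b.(\c.b))))
  Redex: ((\h.((v h) q)) ((\f.(\g.(\h.((f h) (g h))))) (\b.(\c.b))))
  Redex: ((\f.(\g.(\h.((f h) (g h))))) (\b.(\c.b)))
Total redexes: 2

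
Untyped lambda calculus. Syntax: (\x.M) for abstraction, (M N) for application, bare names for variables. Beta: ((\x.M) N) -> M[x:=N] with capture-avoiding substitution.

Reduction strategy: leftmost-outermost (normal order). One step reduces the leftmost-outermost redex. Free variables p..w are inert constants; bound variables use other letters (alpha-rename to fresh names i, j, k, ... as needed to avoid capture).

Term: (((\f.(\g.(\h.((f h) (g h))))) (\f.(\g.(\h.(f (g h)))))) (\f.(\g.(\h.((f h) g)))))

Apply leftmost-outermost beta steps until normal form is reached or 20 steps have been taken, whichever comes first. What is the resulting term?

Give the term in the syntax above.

Step 0: (((\f.(\g.(\h.((f h) (g h))))) (\f.(\g.(\h.(f (g h)))))) (\f.(\g.(\h.((f h) g)))))
Step 1: ((\g.(\h.(((\f.(\g.(\h.(f (g h))))) h) (g h)))) (\f.(\g.(\h.((f h) g)))))
Step 2: (\h.(((\f.(\g.(\h.(f (g h))))) h) ((\f.(\g.(\h.((f h) g)))) h)))
Step 3: (\h.((\g.(\i.(h (g i)))) ((\f.(\g.(\h.((f h) g)))) h)))
Step 4: (\h.(\i.(h (((\f.(\g.(\h.((f h) g)))) h) i))))
Step 5: (\h.(\i.(h ((\g.(\i.((h i) g))) i))))
Step 6: (\h.(\i.(h (\j.((h j) i)))))

Answer: (\h.(\i.(h (\j.((h j) i)))))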